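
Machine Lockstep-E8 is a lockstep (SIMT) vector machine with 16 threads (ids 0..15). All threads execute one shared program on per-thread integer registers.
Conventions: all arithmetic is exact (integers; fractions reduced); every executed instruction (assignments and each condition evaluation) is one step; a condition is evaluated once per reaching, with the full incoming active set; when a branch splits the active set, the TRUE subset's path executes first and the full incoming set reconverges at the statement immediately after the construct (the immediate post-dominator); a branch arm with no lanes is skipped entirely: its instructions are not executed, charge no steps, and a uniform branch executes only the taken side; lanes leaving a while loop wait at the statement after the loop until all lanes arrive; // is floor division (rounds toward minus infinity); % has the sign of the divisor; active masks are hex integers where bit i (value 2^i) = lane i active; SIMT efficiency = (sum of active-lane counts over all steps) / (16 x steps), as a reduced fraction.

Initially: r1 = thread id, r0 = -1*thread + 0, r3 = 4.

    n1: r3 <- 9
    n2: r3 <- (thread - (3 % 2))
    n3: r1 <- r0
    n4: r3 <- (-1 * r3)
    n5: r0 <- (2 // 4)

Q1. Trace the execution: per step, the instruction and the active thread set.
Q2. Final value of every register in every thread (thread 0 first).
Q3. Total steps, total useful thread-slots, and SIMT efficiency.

step 0: r3 <- 9                      0xffff
step 1: r3 <- (thread - (3 % 2))     0xffff
step 2: r1 <- r0                     0xffff
step 3: r3 <- (-1 * r3)              0xffff
step 4: r0 <- (2 // 4)               0xffff

Answer: 5 steps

r1: 0,-1,-2,-3,-4,-5,-6,-7,-8,-9,-10,-11,-12,-13,-14,-15
r0: 0,0,0,0,0,0,0,0,0,0,0,0,0,0,0,0
r3: 1,0,-1,-2,-3,-4,-5,-6,-7,-8,-9,-10,-11,-12,-13,-14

steps = 5; useful = 80; efficiency = 80/80 = 1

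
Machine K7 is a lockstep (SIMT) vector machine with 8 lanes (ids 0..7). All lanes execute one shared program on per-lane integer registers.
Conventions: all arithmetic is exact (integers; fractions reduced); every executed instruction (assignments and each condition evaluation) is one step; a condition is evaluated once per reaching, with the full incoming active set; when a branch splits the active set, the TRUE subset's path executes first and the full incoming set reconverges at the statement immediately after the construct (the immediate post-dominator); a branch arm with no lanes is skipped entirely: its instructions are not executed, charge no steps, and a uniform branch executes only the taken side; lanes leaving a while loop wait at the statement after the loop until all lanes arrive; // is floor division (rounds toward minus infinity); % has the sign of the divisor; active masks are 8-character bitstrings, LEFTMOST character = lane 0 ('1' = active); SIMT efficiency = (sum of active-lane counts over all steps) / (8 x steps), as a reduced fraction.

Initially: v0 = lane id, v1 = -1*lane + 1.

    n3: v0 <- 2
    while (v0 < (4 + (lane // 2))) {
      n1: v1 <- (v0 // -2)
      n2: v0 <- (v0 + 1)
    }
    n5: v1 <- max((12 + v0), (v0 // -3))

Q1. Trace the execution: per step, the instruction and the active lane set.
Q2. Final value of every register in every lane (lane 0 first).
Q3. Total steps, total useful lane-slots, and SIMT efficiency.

step 0: v0 <- 2                      11111111
step 1: eval (v0 < (4 + (lane // 2))) 11111111
step 2: v1 <- (v0 // -2)             11111111
step 3: v0 <- (v0 + 1)               11111111
step 4: eval (v0 < (4 + (lane // 2))) 11111111
step 5: v1 <- (v0 // -2)             11111111
step 6: v0 <- (v0 + 1)               11111111
step 7: eval (v0 < (4 + (lane // 2))) 11111111
step 8: v1 <- (v0 // -2)             00111111
step 9: v0 <- (v0 + 1)               00111111
step 10: eval (v0 < (4 + (lane // 2))) 00111111
step 11: v1 <- (v0 // -2)             00001111
step 12: v0 <- (v0 + 1)               00001111
step 13: eval (v0 < (4 + (lane // 2))) 00001111
step 14: v1 <- (v0 // -2)             00000011
step 15: v0 <- (v0 + 1)               00000011
step 16: eval (v0 < (4 + (lane // 2))) 00000011
step 17: v1 <- max((12 + v0), (v0 // -3)) 11111111

Answer: 18 steps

v0: 4,4,5,5,6,6,7,7
v1: 16,16,17,17,18,18,19,19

steps = 18; useful = 108; efficiency = 108/144 = 3/4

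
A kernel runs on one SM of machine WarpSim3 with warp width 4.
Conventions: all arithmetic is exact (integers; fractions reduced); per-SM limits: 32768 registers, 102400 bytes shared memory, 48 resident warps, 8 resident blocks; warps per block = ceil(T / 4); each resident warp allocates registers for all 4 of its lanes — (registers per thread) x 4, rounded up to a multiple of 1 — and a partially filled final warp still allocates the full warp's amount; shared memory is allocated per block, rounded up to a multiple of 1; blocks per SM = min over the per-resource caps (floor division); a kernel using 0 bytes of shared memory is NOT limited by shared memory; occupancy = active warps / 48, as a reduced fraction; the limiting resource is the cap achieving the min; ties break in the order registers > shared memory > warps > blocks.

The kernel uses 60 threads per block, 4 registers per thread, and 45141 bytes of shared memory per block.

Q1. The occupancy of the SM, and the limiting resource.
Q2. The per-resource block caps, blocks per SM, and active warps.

Answer: occupancy 5/8, limited by shared memory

registers: 136 blocks
shared memory: 2 blocks
warps: 3 blocks
blocks: 8 blocks

Answer: 2 blocks, 30 active warps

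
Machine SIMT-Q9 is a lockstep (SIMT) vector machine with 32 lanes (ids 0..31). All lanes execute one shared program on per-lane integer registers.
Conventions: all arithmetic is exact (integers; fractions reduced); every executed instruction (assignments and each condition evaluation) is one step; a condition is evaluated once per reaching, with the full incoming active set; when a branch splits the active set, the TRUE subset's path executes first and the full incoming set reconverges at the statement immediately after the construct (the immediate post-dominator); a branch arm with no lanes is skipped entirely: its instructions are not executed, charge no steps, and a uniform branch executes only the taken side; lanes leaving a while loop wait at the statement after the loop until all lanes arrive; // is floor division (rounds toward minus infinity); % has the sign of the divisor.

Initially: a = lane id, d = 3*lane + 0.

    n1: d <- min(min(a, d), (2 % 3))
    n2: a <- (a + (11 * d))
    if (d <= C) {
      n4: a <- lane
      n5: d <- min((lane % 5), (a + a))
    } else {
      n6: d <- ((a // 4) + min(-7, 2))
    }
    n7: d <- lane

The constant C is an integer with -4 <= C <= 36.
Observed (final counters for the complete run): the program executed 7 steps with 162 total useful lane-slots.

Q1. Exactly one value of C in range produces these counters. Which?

Answer: C = 1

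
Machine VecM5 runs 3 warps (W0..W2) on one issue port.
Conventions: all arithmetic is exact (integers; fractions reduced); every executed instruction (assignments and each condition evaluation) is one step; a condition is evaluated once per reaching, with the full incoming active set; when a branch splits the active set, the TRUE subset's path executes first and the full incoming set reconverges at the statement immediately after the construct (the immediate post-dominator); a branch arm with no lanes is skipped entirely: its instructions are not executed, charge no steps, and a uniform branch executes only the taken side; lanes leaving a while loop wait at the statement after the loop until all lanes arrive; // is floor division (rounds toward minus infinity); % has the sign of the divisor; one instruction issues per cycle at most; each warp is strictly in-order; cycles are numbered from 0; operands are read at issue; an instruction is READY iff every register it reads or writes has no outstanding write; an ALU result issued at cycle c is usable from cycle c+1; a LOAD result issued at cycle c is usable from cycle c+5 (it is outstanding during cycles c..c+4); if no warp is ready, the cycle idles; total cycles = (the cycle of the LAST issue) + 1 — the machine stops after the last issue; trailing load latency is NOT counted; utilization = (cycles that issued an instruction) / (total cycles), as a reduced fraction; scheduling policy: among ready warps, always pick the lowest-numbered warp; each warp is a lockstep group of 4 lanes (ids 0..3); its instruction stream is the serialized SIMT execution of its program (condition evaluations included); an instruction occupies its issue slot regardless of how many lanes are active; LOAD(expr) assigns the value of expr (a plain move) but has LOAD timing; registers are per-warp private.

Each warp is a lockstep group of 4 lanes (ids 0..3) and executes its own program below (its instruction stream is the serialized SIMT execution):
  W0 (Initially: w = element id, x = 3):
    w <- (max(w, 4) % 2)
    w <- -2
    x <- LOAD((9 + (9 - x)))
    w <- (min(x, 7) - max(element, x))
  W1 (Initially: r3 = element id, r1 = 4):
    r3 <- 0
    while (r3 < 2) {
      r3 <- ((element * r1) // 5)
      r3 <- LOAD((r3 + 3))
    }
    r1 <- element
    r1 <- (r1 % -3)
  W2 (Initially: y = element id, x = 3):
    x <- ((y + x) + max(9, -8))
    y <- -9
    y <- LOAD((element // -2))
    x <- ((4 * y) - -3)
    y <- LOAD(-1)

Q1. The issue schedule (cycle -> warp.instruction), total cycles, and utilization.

cycle 0: W0.I0
cycle 1: W0.I1
cycle 2: W0.I2
cycle 3: W1.I0
cycle 4: W1.I1
cycle 5: W1.I2
cycle 6: W1.I3
cycle 7: W0.I3
cycle 8: W2.I0
cycle 9: W2.I1
cycle 10: W2.I2
cycle 11: W1.I4
cycle 12: W1.I5
cycle 13: W1.I6
cycle 14: idle
cycle 15: W2.I3
cycle 16: W2.I4

Answer: 17 cycles, utilization 16/17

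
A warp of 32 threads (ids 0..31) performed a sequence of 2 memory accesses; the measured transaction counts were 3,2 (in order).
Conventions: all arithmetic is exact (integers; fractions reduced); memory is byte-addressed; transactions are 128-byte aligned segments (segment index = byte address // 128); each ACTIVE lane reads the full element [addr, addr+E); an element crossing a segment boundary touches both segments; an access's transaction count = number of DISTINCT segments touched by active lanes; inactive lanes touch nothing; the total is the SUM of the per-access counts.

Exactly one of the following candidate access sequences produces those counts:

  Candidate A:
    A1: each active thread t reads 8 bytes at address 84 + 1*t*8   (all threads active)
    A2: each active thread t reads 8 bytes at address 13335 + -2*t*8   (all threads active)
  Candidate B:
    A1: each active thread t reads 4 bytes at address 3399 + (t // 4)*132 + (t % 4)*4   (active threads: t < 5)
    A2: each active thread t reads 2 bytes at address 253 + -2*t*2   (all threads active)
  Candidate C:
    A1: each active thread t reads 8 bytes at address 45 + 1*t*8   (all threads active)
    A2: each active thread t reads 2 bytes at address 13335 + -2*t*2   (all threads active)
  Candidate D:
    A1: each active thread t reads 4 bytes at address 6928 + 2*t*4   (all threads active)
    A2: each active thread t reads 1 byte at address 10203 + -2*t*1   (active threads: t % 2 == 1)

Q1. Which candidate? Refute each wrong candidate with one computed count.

A: A2 gives 5 transactions, not 2
B: A1 gives 2 transactions, not 3
D: A2 gives 1 transaction, not 2
C: all counts match (3,2)

Answer: C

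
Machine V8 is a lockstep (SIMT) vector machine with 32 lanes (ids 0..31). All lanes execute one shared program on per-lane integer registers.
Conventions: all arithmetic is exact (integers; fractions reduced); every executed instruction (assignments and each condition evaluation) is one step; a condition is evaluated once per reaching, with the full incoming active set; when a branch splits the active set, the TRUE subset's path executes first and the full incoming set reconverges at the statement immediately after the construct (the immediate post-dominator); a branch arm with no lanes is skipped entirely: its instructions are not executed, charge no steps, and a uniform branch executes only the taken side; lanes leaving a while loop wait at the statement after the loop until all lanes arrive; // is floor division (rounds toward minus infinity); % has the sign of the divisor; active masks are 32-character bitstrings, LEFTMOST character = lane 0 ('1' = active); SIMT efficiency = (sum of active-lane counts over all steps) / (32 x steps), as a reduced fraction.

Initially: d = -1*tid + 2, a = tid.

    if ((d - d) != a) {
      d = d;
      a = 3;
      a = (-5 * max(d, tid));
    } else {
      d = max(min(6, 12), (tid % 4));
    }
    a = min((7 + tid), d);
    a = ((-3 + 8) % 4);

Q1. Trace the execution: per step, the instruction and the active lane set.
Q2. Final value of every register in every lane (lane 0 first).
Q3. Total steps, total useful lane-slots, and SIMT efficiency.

step 0: eval ((d - d) != a)          11111111111111111111111111111111
step 1: d <- d                       01111111111111111111111111111111
step 2: a <- 3                       01111111111111111111111111111111
step 3: a <- (-5 * max(d, tid))      01111111111111111111111111111111
step 4: d <- max(min(6, 12), (tid % 4)) 10000000000000000000000000000000
step 5: a <- min((7 + tid), d)       11111111111111111111111111111111
step 6: a <- ((-3 + 8) % 4)          11111111111111111111111111111111

Answer: 7 steps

d: 6,1,0,-1,-2,-3,-4,-5,-6,-7,-8,-9,-10,-11,-12,-13,-14,-15,-16,-17,-18,-19,-20,-21,-22,-23,-24,-25,-26,-27,-28,-29
a: 1,1,1,1,1,1,1,1,1,1,1,1,1,1,1,1,1,1,1,1,1,1,1,1,1,1,1,1,1,1,1,1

steps = 7; useful = 190; efficiency = 190/224 = 95/112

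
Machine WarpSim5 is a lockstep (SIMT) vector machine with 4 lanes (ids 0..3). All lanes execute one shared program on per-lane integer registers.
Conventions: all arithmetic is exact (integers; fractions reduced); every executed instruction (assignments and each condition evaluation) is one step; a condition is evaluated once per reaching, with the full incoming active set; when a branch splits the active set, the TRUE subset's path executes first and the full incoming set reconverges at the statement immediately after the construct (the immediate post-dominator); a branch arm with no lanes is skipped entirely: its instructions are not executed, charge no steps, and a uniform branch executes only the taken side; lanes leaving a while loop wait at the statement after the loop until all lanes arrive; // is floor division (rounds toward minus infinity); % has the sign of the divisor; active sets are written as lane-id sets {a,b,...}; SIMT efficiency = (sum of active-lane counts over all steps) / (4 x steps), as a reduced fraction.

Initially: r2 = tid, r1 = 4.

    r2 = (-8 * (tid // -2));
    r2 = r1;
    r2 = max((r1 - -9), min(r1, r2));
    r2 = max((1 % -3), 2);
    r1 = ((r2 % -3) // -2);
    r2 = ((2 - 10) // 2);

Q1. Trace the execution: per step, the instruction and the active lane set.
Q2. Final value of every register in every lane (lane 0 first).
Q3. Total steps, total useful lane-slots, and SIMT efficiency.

step 0: r2 <- (-8 * (tid // -2))     {0,1,2,3}
step 1: r2 <- r1                     {0,1,2,3}
step 2: r2 <- max((r1 - -9), min(r1, r2)) {0,1,2,3}
step 3: r2 <- max((1 % -3), 2)       {0,1,2,3}
step 4: r1 <- ((r2 % -3) // -2)      {0,1,2,3}
step 5: r2 <- ((2 - 10) // 2)        {0,1,2,3}

Answer: 6 steps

r2: -4,-4,-4,-4
r1: 0,0,0,0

steps = 6; useful = 24; efficiency = 24/24 = 1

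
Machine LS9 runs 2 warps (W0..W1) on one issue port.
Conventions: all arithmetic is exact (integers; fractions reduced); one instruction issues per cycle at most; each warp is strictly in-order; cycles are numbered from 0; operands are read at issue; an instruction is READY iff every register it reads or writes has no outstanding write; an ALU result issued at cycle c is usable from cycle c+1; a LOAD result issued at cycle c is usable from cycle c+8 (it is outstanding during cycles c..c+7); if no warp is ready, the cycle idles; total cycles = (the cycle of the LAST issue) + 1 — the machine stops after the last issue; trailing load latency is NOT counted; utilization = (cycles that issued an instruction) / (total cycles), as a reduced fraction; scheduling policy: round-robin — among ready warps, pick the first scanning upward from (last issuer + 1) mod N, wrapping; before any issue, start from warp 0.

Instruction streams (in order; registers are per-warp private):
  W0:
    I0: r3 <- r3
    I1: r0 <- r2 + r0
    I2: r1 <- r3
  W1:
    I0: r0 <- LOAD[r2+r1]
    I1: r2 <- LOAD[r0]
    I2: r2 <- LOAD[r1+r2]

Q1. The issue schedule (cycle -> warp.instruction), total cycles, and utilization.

cycle 0: W0.I0
cycle 1: W1.I0
cycle 2: W0.I1
cycle 3: W0.I2
cycle 4: idle
cycle 5: idle
cycle 6: idle
cycle 7: idle
cycle 8: idle
cycle 9: W1.I1
cycle 10: idle
cycle 11: idle
cycle 12: idle
cycle 13: idle
cycle 14: idle
cycle 15: idle
cycle 16: idle
cycle 17: W1.I2

Answer: 18 cycles, utilization 1/3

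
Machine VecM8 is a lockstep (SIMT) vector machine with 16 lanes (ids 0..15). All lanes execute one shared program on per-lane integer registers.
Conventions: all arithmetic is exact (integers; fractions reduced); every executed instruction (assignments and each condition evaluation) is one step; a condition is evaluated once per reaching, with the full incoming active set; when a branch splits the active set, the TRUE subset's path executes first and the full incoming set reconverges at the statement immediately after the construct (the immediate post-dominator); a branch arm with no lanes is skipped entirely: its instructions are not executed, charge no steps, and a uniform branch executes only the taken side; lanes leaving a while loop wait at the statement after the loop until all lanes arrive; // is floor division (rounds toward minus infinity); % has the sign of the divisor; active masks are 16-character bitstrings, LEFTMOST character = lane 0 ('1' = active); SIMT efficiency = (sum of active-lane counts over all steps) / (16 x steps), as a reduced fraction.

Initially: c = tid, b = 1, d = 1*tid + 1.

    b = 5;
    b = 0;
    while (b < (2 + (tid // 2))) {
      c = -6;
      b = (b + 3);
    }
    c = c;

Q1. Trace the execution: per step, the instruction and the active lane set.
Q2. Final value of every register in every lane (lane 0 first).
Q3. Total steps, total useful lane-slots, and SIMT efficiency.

step 0: b <- 5                       1111111111111111
step 1: b <- 0                       1111111111111111
step 2: eval (b < (2 + (tid // 2)))  1111111111111111
step 3: c <- -6                      1111111111111111
step 4: b <- (b + 3)                 1111111111111111
step 5: eval (b < (2 + (tid // 2)))  1111111111111111
step 6: c <- -6                      0000111111111111
step 7: b <- (b + 3)                 0000111111111111
step 8: eval (b < (2 + (tid // 2)))  0000111111111111
step 9: c <- -6                      0000000000111111
step 10: b <- (b + 3)                 0000000000111111
step 11: eval (b < (2 + (tid // 2)))  0000000000111111
step 12: c <- c                       1111111111111111

Answer: 13 steps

c: -6,-6,-6,-6,-6,-6,-6,-6,-6,-6,-6,-6,-6,-6,-6,-6
b: 3,3,3,3,6,6,6,6,6,6,9,9,9,9,9,9
d: 1,2,3,4,5,6,7,8,9,10,11,12,13,14,15,16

steps = 13; useful = 166; efficiency = 166/208 = 83/104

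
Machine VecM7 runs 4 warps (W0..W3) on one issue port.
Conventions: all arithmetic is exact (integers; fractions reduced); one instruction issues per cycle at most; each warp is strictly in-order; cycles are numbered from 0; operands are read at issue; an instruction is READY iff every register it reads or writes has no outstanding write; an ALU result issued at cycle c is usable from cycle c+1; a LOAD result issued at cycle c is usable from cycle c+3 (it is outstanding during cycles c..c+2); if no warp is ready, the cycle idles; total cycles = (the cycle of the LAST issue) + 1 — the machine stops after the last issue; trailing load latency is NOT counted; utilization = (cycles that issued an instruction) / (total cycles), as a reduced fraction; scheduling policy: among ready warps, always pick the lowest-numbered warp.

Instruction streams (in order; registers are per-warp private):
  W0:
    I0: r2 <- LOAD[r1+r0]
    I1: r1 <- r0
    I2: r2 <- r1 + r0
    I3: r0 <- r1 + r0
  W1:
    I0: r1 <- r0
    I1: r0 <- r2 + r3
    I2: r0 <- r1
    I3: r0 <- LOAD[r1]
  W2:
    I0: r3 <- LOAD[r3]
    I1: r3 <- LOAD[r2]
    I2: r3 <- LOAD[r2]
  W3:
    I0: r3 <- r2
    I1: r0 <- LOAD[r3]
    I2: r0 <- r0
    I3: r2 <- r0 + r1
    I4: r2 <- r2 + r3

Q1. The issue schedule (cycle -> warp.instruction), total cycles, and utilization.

cycle 0: W0.I0
cycle 1: W0.I1
cycle 2: W1.I0
cycle 3: W0.I2
cycle 4: W0.I3
cycle 5: W1.I1
cycle 6: W1.I2
cycle 7: W1.I3
cycle 8: W2.I0
cycle 9: W3.I0
cycle 10: W3.I1
cycle 11: W2.I1
cycle 12: idle
cycle 13: W3.I2
cycle 14: W2.I2
cycle 15: W3.I3
cycle 16: W3.I4

Answer: 17 cycles, utilization 16/17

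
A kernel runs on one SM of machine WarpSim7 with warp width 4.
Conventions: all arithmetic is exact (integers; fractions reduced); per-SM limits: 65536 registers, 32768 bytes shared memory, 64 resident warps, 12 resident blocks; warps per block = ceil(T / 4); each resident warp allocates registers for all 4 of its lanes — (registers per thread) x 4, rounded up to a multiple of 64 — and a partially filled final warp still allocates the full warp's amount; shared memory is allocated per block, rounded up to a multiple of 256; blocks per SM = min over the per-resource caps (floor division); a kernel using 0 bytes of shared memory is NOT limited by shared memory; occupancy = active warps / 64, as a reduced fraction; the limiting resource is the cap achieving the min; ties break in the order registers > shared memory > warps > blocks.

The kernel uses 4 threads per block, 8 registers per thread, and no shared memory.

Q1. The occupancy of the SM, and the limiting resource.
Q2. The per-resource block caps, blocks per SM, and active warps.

Answer: occupancy 3/16, limited by blocks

registers: 1024 blocks
shared memory: no limit (kernel uses none)
warps: 64 blocks
blocks: 12 blocks

Answer: 12 blocks, 12 active warps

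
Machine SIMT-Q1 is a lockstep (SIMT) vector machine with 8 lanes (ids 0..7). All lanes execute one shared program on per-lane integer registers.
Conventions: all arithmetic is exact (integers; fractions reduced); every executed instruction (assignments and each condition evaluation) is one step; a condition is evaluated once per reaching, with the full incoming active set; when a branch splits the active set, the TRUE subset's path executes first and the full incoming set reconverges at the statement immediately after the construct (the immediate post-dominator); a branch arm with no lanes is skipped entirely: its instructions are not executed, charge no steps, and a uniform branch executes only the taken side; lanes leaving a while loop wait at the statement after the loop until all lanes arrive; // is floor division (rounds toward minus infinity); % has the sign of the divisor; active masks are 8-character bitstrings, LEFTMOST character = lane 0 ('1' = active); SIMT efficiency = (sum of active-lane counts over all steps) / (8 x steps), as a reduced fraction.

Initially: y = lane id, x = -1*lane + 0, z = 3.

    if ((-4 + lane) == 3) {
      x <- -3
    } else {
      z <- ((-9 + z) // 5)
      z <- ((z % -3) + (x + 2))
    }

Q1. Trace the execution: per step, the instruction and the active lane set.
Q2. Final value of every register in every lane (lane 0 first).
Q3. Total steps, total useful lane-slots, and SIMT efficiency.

step 0: eval ((-4 + lane) == 3)      11111111
step 1: x <- -3                      00000001
step 2: z <- ((-9 + z) // 5)         11111110
step 3: z <- ((z % -3) + (x + 2))    11111110

Answer: 4 steps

y: 0,1,2,3,4,5,6,7
x: 0,-1,-2,-3,-4,-5,-6,-3
z: 0,-1,-2,-3,-4,-5,-6,3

steps = 4; useful = 23; efficiency = 23/32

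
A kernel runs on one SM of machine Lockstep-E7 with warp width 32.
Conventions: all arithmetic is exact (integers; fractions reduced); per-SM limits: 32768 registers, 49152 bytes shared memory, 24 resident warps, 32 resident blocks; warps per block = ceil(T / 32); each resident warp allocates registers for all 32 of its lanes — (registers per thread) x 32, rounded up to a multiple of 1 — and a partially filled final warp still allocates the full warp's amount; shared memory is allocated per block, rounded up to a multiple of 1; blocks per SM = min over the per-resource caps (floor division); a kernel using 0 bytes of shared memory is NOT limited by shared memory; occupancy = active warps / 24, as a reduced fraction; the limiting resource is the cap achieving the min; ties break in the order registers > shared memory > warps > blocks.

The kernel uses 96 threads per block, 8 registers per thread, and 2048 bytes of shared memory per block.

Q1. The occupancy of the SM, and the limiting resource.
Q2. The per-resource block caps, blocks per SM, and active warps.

Answer: occupancy 1, limited by warps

registers: 42 blocks
shared memory: 24 blocks
warps: 8 blocks
blocks: 32 blocks

Answer: 8 blocks, 24 active warps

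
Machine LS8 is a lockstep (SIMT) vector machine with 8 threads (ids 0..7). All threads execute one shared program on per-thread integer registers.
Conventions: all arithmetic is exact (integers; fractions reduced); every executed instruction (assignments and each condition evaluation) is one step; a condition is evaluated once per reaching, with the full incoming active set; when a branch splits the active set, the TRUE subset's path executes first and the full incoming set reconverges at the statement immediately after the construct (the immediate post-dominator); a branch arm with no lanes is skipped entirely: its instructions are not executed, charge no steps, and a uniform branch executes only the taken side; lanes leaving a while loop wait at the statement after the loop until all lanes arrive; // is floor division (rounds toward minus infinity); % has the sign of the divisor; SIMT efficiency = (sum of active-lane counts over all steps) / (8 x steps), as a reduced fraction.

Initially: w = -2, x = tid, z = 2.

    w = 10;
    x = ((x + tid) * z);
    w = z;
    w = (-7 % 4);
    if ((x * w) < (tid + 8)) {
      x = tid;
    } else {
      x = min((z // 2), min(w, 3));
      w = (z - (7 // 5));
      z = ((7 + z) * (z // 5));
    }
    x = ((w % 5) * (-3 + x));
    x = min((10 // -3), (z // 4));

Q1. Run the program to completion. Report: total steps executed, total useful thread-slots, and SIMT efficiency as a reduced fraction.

Answer: 11 steps, 74 useful, 37/44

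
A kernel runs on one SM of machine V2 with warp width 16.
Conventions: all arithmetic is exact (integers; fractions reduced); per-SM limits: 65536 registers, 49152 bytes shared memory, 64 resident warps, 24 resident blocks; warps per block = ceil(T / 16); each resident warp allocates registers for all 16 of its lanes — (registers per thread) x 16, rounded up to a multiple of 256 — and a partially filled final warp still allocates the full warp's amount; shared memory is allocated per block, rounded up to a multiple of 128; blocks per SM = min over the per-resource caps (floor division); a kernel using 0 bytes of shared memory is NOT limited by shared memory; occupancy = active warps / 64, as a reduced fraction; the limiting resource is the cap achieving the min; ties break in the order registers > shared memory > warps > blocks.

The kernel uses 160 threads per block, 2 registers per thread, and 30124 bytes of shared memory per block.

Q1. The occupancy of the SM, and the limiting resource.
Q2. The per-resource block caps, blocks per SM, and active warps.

Answer: occupancy 5/32, limited by shared memory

registers: 25 blocks
shared memory: 1 block
warps: 6 blocks
blocks: 24 blocks

Answer: 1 block, 10 active warps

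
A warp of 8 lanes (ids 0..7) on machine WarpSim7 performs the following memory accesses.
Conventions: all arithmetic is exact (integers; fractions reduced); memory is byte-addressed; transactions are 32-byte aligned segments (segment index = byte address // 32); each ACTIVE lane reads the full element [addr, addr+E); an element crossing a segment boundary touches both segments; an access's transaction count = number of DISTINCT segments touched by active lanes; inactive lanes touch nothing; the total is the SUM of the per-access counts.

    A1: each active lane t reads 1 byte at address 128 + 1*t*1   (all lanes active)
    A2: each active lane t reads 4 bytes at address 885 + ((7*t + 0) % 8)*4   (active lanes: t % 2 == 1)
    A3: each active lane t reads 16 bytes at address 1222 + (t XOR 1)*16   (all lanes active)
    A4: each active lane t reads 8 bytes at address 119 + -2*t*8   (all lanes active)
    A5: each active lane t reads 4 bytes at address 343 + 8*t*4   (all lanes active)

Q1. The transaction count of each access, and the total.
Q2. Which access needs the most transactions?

A1: 1 transaction
A2: 2 transactions
A3: 5 transactions
A4: 4 transactions
A5: 8 transactions

Answer: 1,2,5,4,8; total 20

Answer: A5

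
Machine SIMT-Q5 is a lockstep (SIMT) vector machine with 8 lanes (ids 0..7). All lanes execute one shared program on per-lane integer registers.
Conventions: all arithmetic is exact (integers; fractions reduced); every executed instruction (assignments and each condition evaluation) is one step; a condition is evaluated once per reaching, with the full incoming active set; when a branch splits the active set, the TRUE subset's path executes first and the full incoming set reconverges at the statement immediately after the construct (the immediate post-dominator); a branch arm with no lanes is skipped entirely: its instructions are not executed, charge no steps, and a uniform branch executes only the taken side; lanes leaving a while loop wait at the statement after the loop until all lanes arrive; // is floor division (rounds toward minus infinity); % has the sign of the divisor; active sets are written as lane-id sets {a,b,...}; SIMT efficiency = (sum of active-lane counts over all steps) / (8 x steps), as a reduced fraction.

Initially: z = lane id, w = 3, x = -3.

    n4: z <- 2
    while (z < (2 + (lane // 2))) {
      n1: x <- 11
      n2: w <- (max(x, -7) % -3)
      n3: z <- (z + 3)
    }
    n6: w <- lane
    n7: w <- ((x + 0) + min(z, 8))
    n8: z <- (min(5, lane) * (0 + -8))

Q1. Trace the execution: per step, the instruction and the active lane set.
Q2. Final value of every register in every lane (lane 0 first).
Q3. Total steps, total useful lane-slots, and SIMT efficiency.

step 0: z <- 2                       {0,1,2,3,4,5,6,7}
step 1: eval (z < (2 + (lane // 2))) {0,1,2,3,4,5,6,7}
step 2: x <- 11                      {2,3,4,5,6,7}
step 3: w <- (max(x, -7) % -3)       {2,3,4,5,6,7}
step 4: z <- (z + 3)                 {2,3,4,5,6,7}
step 5: eval (z < (2 + (lane // 2))) {2,3,4,5,6,7}
step 6: w <- lane                    {0,1,2,3,4,5,6,7}
step 7: w <- ((x + 0) + min(z, 8))   {0,1,2,3,4,5,6,7}
step 8: z <- (min(5, lane) * (0 + -8)) {0,1,2,3,4,5,6,7}

Answer: 9 steps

z: 0,-8,-16,-24,-32,-40,-40,-40
w: -1,-1,16,16,16,16,16,16
x: -3,-3,11,11,11,11,11,11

steps = 9; useful = 64; efficiency = 64/72 = 8/9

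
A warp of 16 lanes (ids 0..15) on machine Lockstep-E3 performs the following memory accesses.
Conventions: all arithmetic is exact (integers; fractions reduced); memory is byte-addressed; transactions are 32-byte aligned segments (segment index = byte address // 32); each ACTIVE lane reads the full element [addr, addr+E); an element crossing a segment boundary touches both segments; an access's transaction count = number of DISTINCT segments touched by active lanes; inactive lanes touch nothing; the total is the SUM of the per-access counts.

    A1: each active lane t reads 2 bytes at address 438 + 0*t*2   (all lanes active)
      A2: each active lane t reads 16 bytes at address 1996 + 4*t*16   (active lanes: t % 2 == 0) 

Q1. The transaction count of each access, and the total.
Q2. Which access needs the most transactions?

A1: 1 transaction
A2: 8 transactions

Answer: 1,8; total 9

Answer: A2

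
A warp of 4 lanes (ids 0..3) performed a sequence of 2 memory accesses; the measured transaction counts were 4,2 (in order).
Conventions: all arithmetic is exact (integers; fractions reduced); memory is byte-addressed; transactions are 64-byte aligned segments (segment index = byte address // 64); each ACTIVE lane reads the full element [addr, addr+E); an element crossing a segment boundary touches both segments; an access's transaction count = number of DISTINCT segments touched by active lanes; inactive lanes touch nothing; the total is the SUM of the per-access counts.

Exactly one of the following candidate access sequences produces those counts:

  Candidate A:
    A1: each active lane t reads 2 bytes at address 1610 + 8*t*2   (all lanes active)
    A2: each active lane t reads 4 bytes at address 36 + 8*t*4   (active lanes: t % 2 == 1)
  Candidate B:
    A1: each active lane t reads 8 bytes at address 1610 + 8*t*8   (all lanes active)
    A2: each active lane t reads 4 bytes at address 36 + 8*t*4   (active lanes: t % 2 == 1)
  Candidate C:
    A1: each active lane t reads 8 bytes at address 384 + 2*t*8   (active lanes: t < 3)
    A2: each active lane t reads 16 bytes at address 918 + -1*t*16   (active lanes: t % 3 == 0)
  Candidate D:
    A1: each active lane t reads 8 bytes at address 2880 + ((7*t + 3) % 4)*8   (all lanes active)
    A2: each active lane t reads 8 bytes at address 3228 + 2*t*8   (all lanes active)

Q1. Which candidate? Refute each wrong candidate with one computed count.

A: A1 gives 1 transaction, not 4
C: A1 gives 1 transaction, not 4
D: A1 gives 1 transaction, not 4
B: all counts match (4,2)

Answer: B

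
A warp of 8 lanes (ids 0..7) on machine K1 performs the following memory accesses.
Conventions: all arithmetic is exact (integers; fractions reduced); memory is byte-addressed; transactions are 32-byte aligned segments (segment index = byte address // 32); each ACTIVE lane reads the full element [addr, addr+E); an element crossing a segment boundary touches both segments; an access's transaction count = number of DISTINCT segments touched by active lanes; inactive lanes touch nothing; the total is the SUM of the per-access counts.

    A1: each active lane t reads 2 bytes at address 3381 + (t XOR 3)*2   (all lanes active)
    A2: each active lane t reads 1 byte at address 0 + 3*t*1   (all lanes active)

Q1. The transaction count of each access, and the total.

A1: 2 transactions
A2: 1 transaction

Answer: 2,1; total 3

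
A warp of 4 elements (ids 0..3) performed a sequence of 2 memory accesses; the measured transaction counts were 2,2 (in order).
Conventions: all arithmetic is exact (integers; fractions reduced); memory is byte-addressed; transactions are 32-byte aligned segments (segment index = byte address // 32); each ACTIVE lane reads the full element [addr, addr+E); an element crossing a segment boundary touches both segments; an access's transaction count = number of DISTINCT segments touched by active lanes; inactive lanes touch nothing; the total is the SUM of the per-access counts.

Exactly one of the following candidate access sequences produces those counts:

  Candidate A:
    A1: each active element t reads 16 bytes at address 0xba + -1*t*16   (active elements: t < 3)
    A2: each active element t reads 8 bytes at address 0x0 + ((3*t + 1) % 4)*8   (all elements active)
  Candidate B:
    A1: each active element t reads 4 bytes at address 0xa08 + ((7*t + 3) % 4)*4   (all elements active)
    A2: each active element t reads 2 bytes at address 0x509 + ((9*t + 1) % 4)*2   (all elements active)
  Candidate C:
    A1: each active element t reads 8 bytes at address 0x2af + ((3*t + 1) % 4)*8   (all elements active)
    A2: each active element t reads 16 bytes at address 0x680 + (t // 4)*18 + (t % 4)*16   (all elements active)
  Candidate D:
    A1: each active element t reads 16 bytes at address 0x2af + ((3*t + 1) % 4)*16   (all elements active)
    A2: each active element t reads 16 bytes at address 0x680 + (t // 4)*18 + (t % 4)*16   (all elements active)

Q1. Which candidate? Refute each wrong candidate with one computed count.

A: A1 gives 3 transactions, not 2
B: A1 gives 1 transaction, not 2
D: A1 gives 3 transactions, not 2
C: all counts match (2,2)

Answer: C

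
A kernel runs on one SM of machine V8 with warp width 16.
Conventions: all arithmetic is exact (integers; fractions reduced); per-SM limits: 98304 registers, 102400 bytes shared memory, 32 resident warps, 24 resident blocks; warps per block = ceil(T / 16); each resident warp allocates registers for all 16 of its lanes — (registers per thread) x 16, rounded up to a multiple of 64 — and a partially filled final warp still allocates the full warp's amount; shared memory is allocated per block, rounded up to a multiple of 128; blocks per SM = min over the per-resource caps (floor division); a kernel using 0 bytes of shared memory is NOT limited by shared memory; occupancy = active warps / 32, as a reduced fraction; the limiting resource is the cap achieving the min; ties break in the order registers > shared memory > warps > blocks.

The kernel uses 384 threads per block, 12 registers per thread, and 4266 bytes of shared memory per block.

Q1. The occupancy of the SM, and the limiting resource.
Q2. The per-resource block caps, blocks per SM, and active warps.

Answer: occupancy 3/4, limited by warps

registers: 21 blocks
shared memory: 23 blocks
warps: 1 block
blocks: 24 blocks

Answer: 1 block, 24 active warps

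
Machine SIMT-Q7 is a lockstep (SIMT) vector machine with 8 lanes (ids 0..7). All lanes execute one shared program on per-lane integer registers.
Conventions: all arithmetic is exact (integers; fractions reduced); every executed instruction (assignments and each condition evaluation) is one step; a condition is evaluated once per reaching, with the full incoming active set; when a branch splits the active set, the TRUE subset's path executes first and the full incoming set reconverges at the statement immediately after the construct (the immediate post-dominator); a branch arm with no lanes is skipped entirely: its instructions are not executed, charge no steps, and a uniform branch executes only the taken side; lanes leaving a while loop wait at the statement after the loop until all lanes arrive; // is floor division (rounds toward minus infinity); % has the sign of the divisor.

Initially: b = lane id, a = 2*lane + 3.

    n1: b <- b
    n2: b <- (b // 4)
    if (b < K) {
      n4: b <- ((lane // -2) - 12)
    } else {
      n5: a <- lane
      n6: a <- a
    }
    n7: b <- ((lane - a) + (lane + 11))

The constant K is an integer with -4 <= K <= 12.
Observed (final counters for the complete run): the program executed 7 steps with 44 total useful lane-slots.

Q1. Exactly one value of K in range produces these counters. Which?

Answer: K = 1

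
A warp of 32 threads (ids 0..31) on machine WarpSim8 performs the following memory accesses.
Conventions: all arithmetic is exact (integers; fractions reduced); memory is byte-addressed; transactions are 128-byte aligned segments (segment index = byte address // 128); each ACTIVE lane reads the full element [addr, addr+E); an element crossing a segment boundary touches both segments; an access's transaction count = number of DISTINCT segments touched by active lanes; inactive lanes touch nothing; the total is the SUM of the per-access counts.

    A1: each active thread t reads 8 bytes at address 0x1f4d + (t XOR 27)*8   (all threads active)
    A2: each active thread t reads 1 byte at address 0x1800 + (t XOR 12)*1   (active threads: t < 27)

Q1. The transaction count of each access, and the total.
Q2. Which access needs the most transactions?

A1: 3 transactions
A2: 1 transaction

Answer: 3,1; total 4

Answer: A1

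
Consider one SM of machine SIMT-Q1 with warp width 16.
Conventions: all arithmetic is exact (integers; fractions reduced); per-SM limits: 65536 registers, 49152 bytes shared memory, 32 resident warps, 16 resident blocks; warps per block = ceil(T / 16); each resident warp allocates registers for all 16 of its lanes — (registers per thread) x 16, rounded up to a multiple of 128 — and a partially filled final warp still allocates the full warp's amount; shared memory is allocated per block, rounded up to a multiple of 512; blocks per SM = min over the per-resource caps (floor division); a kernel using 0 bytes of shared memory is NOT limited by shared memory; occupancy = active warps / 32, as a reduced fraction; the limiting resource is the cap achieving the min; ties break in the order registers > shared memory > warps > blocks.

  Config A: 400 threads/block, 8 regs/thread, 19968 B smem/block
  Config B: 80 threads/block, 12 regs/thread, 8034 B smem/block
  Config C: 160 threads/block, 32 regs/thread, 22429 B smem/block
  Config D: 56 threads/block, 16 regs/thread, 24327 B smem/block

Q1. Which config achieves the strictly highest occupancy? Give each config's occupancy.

occupancies: A 25/32, B 15/16, C 5/8, D 1/4

Answer: B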